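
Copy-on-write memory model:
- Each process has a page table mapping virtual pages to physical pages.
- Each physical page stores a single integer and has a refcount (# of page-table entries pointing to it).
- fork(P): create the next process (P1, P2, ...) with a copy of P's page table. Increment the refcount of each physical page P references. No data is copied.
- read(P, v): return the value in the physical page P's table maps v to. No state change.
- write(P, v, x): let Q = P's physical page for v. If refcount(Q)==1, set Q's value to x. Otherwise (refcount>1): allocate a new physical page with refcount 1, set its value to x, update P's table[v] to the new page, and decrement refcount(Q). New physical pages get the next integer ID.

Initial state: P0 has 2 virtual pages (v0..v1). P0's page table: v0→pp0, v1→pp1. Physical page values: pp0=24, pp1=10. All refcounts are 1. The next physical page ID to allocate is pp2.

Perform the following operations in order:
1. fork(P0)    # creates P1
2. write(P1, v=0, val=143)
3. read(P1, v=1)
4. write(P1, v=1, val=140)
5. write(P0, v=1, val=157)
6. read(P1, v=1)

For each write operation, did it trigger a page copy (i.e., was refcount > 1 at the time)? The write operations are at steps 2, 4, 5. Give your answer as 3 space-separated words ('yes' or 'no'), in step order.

Op 1: fork(P0) -> P1. 2 ppages; refcounts: pp0:2 pp1:2
Op 2: write(P1, v0, 143). refcount(pp0)=2>1 -> COPY to pp2. 3 ppages; refcounts: pp0:1 pp1:2 pp2:1
Op 3: read(P1, v1) -> 10. No state change.
Op 4: write(P1, v1, 140). refcount(pp1)=2>1 -> COPY to pp3. 4 ppages; refcounts: pp0:1 pp1:1 pp2:1 pp3:1
Op 5: write(P0, v1, 157). refcount(pp1)=1 -> write in place. 4 ppages; refcounts: pp0:1 pp1:1 pp2:1 pp3:1
Op 6: read(P1, v1) -> 140. No state change.

yes yes no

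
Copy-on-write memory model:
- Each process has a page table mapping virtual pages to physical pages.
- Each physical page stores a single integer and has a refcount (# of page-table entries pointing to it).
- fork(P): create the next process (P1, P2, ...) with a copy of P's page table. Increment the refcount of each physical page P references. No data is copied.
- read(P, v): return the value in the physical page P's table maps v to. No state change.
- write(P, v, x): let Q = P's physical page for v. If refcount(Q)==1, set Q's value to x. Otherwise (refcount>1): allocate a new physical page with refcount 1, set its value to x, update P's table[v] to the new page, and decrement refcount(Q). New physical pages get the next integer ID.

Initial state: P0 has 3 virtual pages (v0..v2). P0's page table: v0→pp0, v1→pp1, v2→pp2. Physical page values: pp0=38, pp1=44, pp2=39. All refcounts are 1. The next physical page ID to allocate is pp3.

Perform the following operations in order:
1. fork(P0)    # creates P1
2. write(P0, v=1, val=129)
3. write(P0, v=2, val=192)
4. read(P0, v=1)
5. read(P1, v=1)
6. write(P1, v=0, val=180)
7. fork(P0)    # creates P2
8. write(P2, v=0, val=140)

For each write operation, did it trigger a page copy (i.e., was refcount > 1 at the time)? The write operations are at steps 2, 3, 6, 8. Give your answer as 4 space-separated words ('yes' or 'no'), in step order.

Op 1: fork(P0) -> P1. 3 ppages; refcounts: pp0:2 pp1:2 pp2:2
Op 2: write(P0, v1, 129). refcount(pp1)=2>1 -> COPY to pp3. 4 ppages; refcounts: pp0:2 pp1:1 pp2:2 pp3:1
Op 3: write(P0, v2, 192). refcount(pp2)=2>1 -> COPY to pp4. 5 ppages; refcounts: pp0:2 pp1:1 pp2:1 pp3:1 pp4:1
Op 4: read(P0, v1) -> 129. No state change.
Op 5: read(P1, v1) -> 44. No state change.
Op 6: write(P1, v0, 180). refcount(pp0)=2>1 -> COPY to pp5. 6 ppages; refcounts: pp0:1 pp1:1 pp2:1 pp3:1 pp4:1 pp5:1
Op 7: fork(P0) -> P2. 6 ppages; refcounts: pp0:2 pp1:1 pp2:1 pp3:2 pp4:2 pp5:1
Op 8: write(P2, v0, 140). refcount(pp0)=2>1 -> COPY to pp6. 7 ppages; refcounts: pp0:1 pp1:1 pp2:1 pp3:2 pp4:2 pp5:1 pp6:1

yes yes yes yes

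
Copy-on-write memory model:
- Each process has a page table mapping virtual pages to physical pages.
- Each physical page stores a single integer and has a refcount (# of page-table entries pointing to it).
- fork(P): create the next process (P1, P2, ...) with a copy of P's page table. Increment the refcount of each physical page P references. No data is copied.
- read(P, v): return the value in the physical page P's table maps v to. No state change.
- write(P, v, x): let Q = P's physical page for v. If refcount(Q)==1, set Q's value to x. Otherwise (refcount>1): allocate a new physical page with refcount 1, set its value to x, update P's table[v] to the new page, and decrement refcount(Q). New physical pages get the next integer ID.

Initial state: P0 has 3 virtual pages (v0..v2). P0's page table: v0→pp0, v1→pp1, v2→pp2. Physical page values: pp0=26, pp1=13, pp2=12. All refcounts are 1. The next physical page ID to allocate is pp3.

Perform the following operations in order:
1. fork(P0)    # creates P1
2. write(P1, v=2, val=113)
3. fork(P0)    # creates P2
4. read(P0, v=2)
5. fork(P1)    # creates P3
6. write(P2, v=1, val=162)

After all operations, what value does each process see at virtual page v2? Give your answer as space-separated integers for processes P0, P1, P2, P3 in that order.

Op 1: fork(P0) -> P1. 3 ppages; refcounts: pp0:2 pp1:2 pp2:2
Op 2: write(P1, v2, 113). refcount(pp2)=2>1 -> COPY to pp3. 4 ppages; refcounts: pp0:2 pp1:2 pp2:1 pp3:1
Op 3: fork(P0) -> P2. 4 ppages; refcounts: pp0:3 pp1:3 pp2:2 pp3:1
Op 4: read(P0, v2) -> 12. No state change.
Op 5: fork(P1) -> P3. 4 ppages; refcounts: pp0:4 pp1:4 pp2:2 pp3:2
Op 6: write(P2, v1, 162). refcount(pp1)=4>1 -> COPY to pp4. 5 ppages; refcounts: pp0:4 pp1:3 pp2:2 pp3:2 pp4:1
P0: v2 -> pp2 = 12
P1: v2 -> pp3 = 113
P2: v2 -> pp2 = 12
P3: v2 -> pp3 = 113

Answer: 12 113 12 113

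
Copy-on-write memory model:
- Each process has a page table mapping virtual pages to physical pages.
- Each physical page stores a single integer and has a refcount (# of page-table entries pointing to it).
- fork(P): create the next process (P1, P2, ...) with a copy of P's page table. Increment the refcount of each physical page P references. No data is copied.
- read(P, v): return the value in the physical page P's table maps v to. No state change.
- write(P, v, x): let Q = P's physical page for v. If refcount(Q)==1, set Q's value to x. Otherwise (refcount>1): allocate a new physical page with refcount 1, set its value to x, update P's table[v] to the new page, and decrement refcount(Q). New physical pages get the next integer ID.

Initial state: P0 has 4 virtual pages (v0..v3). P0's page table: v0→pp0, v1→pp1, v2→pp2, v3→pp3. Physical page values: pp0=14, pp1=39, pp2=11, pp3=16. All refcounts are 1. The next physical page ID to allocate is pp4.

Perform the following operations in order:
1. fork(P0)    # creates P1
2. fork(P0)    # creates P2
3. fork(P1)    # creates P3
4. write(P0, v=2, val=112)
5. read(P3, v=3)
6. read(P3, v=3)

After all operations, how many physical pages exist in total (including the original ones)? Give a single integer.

Op 1: fork(P0) -> P1. 4 ppages; refcounts: pp0:2 pp1:2 pp2:2 pp3:2
Op 2: fork(P0) -> P2. 4 ppages; refcounts: pp0:3 pp1:3 pp2:3 pp3:3
Op 3: fork(P1) -> P3. 4 ppages; refcounts: pp0:4 pp1:4 pp2:4 pp3:4
Op 4: write(P0, v2, 112). refcount(pp2)=4>1 -> COPY to pp4. 5 ppages; refcounts: pp0:4 pp1:4 pp2:3 pp3:4 pp4:1
Op 5: read(P3, v3) -> 16. No state change.
Op 6: read(P3, v3) -> 16. No state change.

Answer: 5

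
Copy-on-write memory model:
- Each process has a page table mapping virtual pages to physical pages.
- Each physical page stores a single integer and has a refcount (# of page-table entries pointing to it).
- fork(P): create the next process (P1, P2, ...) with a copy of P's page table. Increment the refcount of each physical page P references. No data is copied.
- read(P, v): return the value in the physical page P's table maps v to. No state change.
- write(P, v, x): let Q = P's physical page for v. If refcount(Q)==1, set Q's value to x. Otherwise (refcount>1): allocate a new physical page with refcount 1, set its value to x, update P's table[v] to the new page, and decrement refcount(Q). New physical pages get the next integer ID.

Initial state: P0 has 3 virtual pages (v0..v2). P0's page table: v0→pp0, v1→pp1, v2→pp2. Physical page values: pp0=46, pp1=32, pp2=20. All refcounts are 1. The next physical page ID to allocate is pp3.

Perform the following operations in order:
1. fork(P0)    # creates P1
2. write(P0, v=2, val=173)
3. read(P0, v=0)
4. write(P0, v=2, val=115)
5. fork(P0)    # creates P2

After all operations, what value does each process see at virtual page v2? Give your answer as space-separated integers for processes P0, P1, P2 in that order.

Answer: 115 20 115

Derivation:
Op 1: fork(P0) -> P1. 3 ppages; refcounts: pp0:2 pp1:2 pp2:2
Op 2: write(P0, v2, 173). refcount(pp2)=2>1 -> COPY to pp3. 4 ppages; refcounts: pp0:2 pp1:2 pp2:1 pp3:1
Op 3: read(P0, v0) -> 46. No state change.
Op 4: write(P0, v2, 115). refcount(pp3)=1 -> write in place. 4 ppages; refcounts: pp0:2 pp1:2 pp2:1 pp3:1
Op 5: fork(P0) -> P2. 4 ppages; refcounts: pp0:3 pp1:3 pp2:1 pp3:2
P0: v2 -> pp3 = 115
P1: v2 -> pp2 = 20
P2: v2 -> pp3 = 115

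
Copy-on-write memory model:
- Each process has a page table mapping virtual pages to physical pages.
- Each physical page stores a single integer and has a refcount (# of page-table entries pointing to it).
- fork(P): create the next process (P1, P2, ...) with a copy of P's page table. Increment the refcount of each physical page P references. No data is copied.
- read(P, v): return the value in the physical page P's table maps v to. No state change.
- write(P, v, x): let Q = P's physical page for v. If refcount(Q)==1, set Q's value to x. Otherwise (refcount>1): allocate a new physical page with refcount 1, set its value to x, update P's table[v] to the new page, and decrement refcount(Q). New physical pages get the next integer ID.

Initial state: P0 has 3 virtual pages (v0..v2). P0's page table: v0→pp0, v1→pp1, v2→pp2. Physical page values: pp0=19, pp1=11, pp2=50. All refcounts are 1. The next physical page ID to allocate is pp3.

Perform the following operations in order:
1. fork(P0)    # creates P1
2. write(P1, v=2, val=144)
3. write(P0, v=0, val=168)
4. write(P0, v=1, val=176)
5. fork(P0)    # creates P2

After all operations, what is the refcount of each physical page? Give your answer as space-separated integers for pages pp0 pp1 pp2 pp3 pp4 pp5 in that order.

Op 1: fork(P0) -> P1. 3 ppages; refcounts: pp0:2 pp1:2 pp2:2
Op 2: write(P1, v2, 144). refcount(pp2)=2>1 -> COPY to pp3. 4 ppages; refcounts: pp0:2 pp1:2 pp2:1 pp3:1
Op 3: write(P0, v0, 168). refcount(pp0)=2>1 -> COPY to pp4. 5 ppages; refcounts: pp0:1 pp1:2 pp2:1 pp3:1 pp4:1
Op 4: write(P0, v1, 176). refcount(pp1)=2>1 -> COPY to pp5. 6 ppages; refcounts: pp0:1 pp1:1 pp2:1 pp3:1 pp4:1 pp5:1
Op 5: fork(P0) -> P2. 6 ppages; refcounts: pp0:1 pp1:1 pp2:2 pp3:1 pp4:2 pp5:2

Answer: 1 1 2 1 2 2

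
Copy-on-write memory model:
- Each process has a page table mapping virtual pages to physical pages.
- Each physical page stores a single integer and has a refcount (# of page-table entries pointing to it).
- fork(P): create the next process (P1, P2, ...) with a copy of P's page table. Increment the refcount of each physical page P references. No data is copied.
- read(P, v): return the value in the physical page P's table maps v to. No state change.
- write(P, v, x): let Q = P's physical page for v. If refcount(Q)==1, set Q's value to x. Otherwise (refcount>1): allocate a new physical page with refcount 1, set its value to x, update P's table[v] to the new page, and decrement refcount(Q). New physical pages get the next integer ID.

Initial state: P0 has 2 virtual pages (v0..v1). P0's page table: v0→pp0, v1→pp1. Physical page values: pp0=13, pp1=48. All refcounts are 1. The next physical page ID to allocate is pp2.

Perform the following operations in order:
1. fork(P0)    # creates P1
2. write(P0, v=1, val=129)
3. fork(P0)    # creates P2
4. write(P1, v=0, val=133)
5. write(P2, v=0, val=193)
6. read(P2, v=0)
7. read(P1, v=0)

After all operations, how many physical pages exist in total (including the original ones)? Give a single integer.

Answer: 5

Derivation:
Op 1: fork(P0) -> P1. 2 ppages; refcounts: pp0:2 pp1:2
Op 2: write(P0, v1, 129). refcount(pp1)=2>1 -> COPY to pp2. 3 ppages; refcounts: pp0:2 pp1:1 pp2:1
Op 3: fork(P0) -> P2. 3 ppages; refcounts: pp0:3 pp1:1 pp2:2
Op 4: write(P1, v0, 133). refcount(pp0)=3>1 -> COPY to pp3. 4 ppages; refcounts: pp0:2 pp1:1 pp2:2 pp3:1
Op 5: write(P2, v0, 193). refcount(pp0)=2>1 -> COPY to pp4. 5 ppages; refcounts: pp0:1 pp1:1 pp2:2 pp3:1 pp4:1
Op 6: read(P2, v0) -> 193. No state change.
Op 7: read(P1, v0) -> 133. No state change.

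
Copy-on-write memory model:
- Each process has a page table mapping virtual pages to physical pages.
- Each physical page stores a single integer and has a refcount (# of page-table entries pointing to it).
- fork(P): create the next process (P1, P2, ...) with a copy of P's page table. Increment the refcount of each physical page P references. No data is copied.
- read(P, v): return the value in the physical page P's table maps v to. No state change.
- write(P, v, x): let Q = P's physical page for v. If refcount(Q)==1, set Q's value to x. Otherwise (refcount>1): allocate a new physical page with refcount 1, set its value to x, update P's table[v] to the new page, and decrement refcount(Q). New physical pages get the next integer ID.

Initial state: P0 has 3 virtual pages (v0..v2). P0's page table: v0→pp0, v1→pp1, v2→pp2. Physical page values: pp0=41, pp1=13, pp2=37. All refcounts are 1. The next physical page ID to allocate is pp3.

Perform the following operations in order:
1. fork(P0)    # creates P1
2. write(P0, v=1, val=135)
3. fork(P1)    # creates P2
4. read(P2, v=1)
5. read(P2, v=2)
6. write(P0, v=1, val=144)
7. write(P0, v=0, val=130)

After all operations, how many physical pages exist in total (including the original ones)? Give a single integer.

Op 1: fork(P0) -> P1. 3 ppages; refcounts: pp0:2 pp1:2 pp2:2
Op 2: write(P0, v1, 135). refcount(pp1)=2>1 -> COPY to pp3. 4 ppages; refcounts: pp0:2 pp1:1 pp2:2 pp3:1
Op 3: fork(P1) -> P2. 4 ppages; refcounts: pp0:3 pp1:2 pp2:3 pp3:1
Op 4: read(P2, v1) -> 13. No state change.
Op 5: read(P2, v2) -> 37. No state change.
Op 6: write(P0, v1, 144). refcount(pp3)=1 -> write in place. 4 ppages; refcounts: pp0:3 pp1:2 pp2:3 pp3:1
Op 7: write(P0, v0, 130). refcount(pp0)=3>1 -> COPY to pp4. 5 ppages; refcounts: pp0:2 pp1:2 pp2:3 pp3:1 pp4:1

Answer: 5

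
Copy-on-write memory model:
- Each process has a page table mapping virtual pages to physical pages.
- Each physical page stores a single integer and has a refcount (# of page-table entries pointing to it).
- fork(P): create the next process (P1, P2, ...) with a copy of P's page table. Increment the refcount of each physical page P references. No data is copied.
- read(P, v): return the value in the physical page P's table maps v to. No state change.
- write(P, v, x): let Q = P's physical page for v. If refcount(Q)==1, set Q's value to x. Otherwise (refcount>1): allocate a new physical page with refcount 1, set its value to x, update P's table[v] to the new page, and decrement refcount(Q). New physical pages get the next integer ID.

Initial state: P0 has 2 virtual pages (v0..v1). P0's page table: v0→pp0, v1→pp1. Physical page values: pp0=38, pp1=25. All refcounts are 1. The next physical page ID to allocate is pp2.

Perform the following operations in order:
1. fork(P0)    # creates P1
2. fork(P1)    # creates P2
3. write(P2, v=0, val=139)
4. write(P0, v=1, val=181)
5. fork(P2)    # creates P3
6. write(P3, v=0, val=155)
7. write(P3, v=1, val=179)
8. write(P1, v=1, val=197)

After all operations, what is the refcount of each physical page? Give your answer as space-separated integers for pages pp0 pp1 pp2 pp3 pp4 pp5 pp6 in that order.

Op 1: fork(P0) -> P1. 2 ppages; refcounts: pp0:2 pp1:2
Op 2: fork(P1) -> P2. 2 ppages; refcounts: pp0:3 pp1:3
Op 3: write(P2, v0, 139). refcount(pp0)=3>1 -> COPY to pp2. 3 ppages; refcounts: pp0:2 pp1:3 pp2:1
Op 4: write(P0, v1, 181). refcount(pp1)=3>1 -> COPY to pp3. 4 ppages; refcounts: pp0:2 pp1:2 pp2:1 pp3:1
Op 5: fork(P2) -> P3. 4 ppages; refcounts: pp0:2 pp1:3 pp2:2 pp3:1
Op 6: write(P3, v0, 155). refcount(pp2)=2>1 -> COPY to pp4. 5 ppages; refcounts: pp0:2 pp1:3 pp2:1 pp3:1 pp4:1
Op 7: write(P3, v1, 179). refcount(pp1)=3>1 -> COPY to pp5. 6 ppages; refcounts: pp0:2 pp1:2 pp2:1 pp3:1 pp4:1 pp5:1
Op 8: write(P1, v1, 197). refcount(pp1)=2>1 -> COPY to pp6. 7 ppages; refcounts: pp0:2 pp1:1 pp2:1 pp3:1 pp4:1 pp5:1 pp6:1

Answer: 2 1 1 1 1 1 1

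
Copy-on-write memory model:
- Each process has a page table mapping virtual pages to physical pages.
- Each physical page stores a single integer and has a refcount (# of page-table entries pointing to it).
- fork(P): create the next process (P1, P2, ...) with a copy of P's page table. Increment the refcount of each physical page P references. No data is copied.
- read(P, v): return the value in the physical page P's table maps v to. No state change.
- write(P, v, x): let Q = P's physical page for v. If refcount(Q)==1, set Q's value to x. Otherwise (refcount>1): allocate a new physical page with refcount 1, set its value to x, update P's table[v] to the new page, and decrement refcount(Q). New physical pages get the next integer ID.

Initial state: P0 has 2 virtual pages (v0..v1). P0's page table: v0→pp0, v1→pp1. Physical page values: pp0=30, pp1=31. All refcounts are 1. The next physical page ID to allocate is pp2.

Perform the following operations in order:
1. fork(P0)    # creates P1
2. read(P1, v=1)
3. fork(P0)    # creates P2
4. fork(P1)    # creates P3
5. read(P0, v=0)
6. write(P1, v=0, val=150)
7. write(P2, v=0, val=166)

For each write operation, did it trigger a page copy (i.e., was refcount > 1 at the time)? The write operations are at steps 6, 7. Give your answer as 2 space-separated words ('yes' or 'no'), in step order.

Op 1: fork(P0) -> P1. 2 ppages; refcounts: pp0:2 pp1:2
Op 2: read(P1, v1) -> 31. No state change.
Op 3: fork(P0) -> P2. 2 ppages; refcounts: pp0:3 pp1:3
Op 4: fork(P1) -> P3. 2 ppages; refcounts: pp0:4 pp1:4
Op 5: read(P0, v0) -> 30. No state change.
Op 6: write(P1, v0, 150). refcount(pp0)=4>1 -> COPY to pp2. 3 ppages; refcounts: pp0:3 pp1:4 pp2:1
Op 7: write(P2, v0, 166). refcount(pp0)=3>1 -> COPY to pp3. 4 ppages; refcounts: pp0:2 pp1:4 pp2:1 pp3:1

yes yes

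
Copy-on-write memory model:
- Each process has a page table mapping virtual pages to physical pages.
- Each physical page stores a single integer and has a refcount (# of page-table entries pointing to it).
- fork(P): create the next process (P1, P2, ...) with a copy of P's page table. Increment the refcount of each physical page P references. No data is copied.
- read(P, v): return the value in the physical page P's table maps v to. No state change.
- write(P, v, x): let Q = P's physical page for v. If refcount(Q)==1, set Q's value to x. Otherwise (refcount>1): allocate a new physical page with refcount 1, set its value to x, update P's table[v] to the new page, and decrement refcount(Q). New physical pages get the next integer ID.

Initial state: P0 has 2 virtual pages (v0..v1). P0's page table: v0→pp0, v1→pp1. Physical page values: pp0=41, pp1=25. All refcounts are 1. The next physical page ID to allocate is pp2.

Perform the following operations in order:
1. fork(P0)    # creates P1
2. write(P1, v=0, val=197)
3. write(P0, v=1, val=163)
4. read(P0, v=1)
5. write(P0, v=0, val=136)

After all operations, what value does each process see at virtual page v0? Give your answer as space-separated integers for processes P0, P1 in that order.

Answer: 136 197

Derivation:
Op 1: fork(P0) -> P1. 2 ppages; refcounts: pp0:2 pp1:2
Op 2: write(P1, v0, 197). refcount(pp0)=2>1 -> COPY to pp2. 3 ppages; refcounts: pp0:1 pp1:2 pp2:1
Op 3: write(P0, v1, 163). refcount(pp1)=2>1 -> COPY to pp3. 4 ppages; refcounts: pp0:1 pp1:1 pp2:1 pp3:1
Op 4: read(P0, v1) -> 163. No state change.
Op 5: write(P0, v0, 136). refcount(pp0)=1 -> write in place. 4 ppages; refcounts: pp0:1 pp1:1 pp2:1 pp3:1
P0: v0 -> pp0 = 136
P1: v0 -> pp2 = 197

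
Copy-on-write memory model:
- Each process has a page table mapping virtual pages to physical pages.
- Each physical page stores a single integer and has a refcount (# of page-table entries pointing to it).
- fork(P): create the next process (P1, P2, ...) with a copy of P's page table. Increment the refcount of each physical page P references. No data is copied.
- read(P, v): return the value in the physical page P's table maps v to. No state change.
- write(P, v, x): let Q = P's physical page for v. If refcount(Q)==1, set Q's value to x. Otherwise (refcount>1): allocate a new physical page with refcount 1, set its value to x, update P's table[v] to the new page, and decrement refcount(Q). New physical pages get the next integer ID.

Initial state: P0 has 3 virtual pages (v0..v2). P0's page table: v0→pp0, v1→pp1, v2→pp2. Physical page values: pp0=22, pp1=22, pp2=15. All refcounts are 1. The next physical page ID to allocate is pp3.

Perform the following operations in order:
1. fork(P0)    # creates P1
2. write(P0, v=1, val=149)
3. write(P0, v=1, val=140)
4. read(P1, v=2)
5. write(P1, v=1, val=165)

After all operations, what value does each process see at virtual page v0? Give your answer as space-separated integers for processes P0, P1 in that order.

Answer: 22 22

Derivation:
Op 1: fork(P0) -> P1. 3 ppages; refcounts: pp0:2 pp1:2 pp2:2
Op 2: write(P0, v1, 149). refcount(pp1)=2>1 -> COPY to pp3. 4 ppages; refcounts: pp0:2 pp1:1 pp2:2 pp3:1
Op 3: write(P0, v1, 140). refcount(pp3)=1 -> write in place. 4 ppages; refcounts: pp0:2 pp1:1 pp2:2 pp3:1
Op 4: read(P1, v2) -> 15. No state change.
Op 5: write(P1, v1, 165). refcount(pp1)=1 -> write in place. 4 ppages; refcounts: pp0:2 pp1:1 pp2:2 pp3:1
P0: v0 -> pp0 = 22
P1: v0 -> pp0 = 22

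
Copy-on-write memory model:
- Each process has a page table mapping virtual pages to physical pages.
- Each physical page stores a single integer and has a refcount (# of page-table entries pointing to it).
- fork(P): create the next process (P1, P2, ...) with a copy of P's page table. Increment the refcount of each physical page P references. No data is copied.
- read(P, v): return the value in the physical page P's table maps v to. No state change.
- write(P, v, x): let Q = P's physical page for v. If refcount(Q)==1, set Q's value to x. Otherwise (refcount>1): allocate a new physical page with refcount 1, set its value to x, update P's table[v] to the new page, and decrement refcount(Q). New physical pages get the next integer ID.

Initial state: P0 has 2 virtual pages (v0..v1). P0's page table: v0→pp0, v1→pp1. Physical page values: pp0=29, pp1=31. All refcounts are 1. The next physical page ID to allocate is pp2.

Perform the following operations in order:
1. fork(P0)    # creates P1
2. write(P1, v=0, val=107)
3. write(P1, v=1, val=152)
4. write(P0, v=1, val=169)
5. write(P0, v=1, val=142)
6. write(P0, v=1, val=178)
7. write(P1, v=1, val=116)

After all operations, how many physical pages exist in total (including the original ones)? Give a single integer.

Op 1: fork(P0) -> P1. 2 ppages; refcounts: pp0:2 pp1:2
Op 2: write(P1, v0, 107). refcount(pp0)=2>1 -> COPY to pp2. 3 ppages; refcounts: pp0:1 pp1:2 pp2:1
Op 3: write(P1, v1, 152). refcount(pp1)=2>1 -> COPY to pp3. 4 ppages; refcounts: pp0:1 pp1:1 pp2:1 pp3:1
Op 4: write(P0, v1, 169). refcount(pp1)=1 -> write in place. 4 ppages; refcounts: pp0:1 pp1:1 pp2:1 pp3:1
Op 5: write(P0, v1, 142). refcount(pp1)=1 -> write in place. 4 ppages; refcounts: pp0:1 pp1:1 pp2:1 pp3:1
Op 6: write(P0, v1, 178). refcount(pp1)=1 -> write in place. 4 ppages; refcounts: pp0:1 pp1:1 pp2:1 pp3:1
Op 7: write(P1, v1, 116). refcount(pp3)=1 -> write in place. 4 ppages; refcounts: pp0:1 pp1:1 pp2:1 pp3:1

Answer: 4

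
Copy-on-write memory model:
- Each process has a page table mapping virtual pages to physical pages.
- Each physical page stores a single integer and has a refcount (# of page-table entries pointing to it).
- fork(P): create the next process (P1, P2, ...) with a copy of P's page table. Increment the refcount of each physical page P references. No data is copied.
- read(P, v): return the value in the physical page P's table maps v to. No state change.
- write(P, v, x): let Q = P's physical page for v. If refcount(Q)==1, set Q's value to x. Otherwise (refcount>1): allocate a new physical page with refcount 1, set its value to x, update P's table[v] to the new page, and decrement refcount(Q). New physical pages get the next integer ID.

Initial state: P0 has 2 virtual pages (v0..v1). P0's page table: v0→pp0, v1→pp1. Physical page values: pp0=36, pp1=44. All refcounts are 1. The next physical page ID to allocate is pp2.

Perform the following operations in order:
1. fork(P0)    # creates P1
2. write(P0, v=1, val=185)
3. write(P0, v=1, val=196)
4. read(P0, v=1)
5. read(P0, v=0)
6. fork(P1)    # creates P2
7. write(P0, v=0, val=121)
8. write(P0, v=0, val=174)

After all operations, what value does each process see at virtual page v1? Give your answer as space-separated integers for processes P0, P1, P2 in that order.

Op 1: fork(P0) -> P1. 2 ppages; refcounts: pp0:2 pp1:2
Op 2: write(P0, v1, 185). refcount(pp1)=2>1 -> COPY to pp2. 3 ppages; refcounts: pp0:2 pp1:1 pp2:1
Op 3: write(P0, v1, 196). refcount(pp2)=1 -> write in place. 3 ppages; refcounts: pp0:2 pp1:1 pp2:1
Op 4: read(P0, v1) -> 196. No state change.
Op 5: read(P0, v0) -> 36. No state change.
Op 6: fork(P1) -> P2. 3 ppages; refcounts: pp0:3 pp1:2 pp2:1
Op 7: write(P0, v0, 121). refcount(pp0)=3>1 -> COPY to pp3. 4 ppages; refcounts: pp0:2 pp1:2 pp2:1 pp3:1
Op 8: write(P0, v0, 174). refcount(pp3)=1 -> write in place. 4 ppages; refcounts: pp0:2 pp1:2 pp2:1 pp3:1
P0: v1 -> pp2 = 196
P1: v1 -> pp1 = 44
P2: v1 -> pp1 = 44

Answer: 196 44 44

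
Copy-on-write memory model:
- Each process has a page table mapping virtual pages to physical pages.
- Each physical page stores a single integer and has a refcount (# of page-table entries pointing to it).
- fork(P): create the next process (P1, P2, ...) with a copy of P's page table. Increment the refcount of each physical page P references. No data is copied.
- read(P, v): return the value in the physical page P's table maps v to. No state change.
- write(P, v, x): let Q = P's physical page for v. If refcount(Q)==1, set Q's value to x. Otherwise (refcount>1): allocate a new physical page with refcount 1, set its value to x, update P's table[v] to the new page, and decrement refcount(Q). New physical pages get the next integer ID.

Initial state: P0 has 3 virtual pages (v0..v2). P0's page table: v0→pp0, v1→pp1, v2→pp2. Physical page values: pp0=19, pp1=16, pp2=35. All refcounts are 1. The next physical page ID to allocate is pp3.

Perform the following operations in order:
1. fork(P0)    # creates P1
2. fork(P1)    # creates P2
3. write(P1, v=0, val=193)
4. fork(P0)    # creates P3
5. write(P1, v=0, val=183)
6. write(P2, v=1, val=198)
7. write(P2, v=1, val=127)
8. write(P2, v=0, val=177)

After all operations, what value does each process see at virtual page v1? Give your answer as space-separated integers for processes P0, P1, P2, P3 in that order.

Op 1: fork(P0) -> P1. 3 ppages; refcounts: pp0:2 pp1:2 pp2:2
Op 2: fork(P1) -> P2. 3 ppages; refcounts: pp0:3 pp1:3 pp2:3
Op 3: write(P1, v0, 193). refcount(pp0)=3>1 -> COPY to pp3. 4 ppages; refcounts: pp0:2 pp1:3 pp2:3 pp3:1
Op 4: fork(P0) -> P3. 4 ppages; refcounts: pp0:3 pp1:4 pp2:4 pp3:1
Op 5: write(P1, v0, 183). refcount(pp3)=1 -> write in place. 4 ppages; refcounts: pp0:3 pp1:4 pp2:4 pp3:1
Op 6: write(P2, v1, 198). refcount(pp1)=4>1 -> COPY to pp4. 5 ppages; refcounts: pp0:3 pp1:3 pp2:4 pp3:1 pp4:1
Op 7: write(P2, v1, 127). refcount(pp4)=1 -> write in place. 5 ppages; refcounts: pp0:3 pp1:3 pp2:4 pp3:1 pp4:1
Op 8: write(P2, v0, 177). refcount(pp0)=3>1 -> COPY to pp5. 6 ppages; refcounts: pp0:2 pp1:3 pp2:4 pp3:1 pp4:1 pp5:1
P0: v1 -> pp1 = 16
P1: v1 -> pp1 = 16
P2: v1 -> pp4 = 127
P3: v1 -> pp1 = 16

Answer: 16 16 127 16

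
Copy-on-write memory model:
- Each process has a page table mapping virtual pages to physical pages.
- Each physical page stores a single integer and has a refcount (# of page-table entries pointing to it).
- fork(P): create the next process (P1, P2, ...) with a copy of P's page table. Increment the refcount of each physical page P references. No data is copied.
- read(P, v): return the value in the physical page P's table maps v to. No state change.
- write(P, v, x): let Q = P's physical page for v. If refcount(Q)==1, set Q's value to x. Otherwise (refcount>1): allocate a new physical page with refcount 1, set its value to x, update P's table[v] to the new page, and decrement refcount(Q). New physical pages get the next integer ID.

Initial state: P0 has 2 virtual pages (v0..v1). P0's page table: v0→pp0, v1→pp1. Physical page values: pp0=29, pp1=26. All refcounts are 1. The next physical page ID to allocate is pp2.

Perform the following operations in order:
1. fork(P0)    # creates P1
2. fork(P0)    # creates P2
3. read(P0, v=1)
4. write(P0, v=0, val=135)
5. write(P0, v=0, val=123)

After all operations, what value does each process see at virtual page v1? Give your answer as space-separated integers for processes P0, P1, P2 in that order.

Op 1: fork(P0) -> P1. 2 ppages; refcounts: pp0:2 pp1:2
Op 2: fork(P0) -> P2. 2 ppages; refcounts: pp0:3 pp1:3
Op 3: read(P0, v1) -> 26. No state change.
Op 4: write(P0, v0, 135). refcount(pp0)=3>1 -> COPY to pp2. 3 ppages; refcounts: pp0:2 pp1:3 pp2:1
Op 5: write(P0, v0, 123). refcount(pp2)=1 -> write in place. 3 ppages; refcounts: pp0:2 pp1:3 pp2:1
P0: v1 -> pp1 = 26
P1: v1 -> pp1 = 26
P2: v1 -> pp1 = 26

Answer: 26 26 26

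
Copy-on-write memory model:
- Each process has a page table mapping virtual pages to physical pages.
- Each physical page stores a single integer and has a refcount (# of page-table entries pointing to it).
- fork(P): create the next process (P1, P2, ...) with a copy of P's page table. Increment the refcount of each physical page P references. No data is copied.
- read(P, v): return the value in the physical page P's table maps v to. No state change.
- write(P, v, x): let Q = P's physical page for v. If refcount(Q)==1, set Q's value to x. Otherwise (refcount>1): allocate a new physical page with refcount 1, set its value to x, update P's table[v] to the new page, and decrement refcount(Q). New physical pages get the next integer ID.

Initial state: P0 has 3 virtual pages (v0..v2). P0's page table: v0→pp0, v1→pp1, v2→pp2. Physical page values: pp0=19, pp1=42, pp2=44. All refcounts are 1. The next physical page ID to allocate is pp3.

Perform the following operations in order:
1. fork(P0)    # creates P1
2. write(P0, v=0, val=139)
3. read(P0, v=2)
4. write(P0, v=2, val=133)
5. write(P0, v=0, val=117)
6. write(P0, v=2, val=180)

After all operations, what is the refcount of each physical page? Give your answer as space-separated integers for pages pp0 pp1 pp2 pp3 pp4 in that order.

Answer: 1 2 1 1 1

Derivation:
Op 1: fork(P0) -> P1. 3 ppages; refcounts: pp0:2 pp1:2 pp2:2
Op 2: write(P0, v0, 139). refcount(pp0)=2>1 -> COPY to pp3. 4 ppages; refcounts: pp0:1 pp1:2 pp2:2 pp3:1
Op 3: read(P0, v2) -> 44. No state change.
Op 4: write(P0, v2, 133). refcount(pp2)=2>1 -> COPY to pp4. 5 ppages; refcounts: pp0:1 pp1:2 pp2:1 pp3:1 pp4:1
Op 5: write(P0, v0, 117). refcount(pp3)=1 -> write in place. 5 ppages; refcounts: pp0:1 pp1:2 pp2:1 pp3:1 pp4:1
Op 6: write(P0, v2, 180). refcount(pp4)=1 -> write in place. 5 ppages; refcounts: pp0:1 pp1:2 pp2:1 pp3:1 pp4:1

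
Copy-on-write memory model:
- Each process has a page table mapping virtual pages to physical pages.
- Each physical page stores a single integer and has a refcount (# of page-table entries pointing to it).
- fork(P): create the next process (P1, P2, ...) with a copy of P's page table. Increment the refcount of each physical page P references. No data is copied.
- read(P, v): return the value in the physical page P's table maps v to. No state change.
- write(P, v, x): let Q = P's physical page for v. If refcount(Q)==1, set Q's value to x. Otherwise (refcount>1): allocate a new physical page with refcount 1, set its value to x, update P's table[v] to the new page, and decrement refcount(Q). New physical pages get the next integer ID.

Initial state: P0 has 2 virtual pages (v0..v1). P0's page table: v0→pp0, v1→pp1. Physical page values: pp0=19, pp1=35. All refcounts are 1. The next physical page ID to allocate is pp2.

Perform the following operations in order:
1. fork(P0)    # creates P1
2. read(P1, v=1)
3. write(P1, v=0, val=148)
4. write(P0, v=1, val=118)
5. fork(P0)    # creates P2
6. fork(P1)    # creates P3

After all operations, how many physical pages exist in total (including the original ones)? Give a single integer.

Answer: 4

Derivation:
Op 1: fork(P0) -> P1. 2 ppages; refcounts: pp0:2 pp1:2
Op 2: read(P1, v1) -> 35. No state change.
Op 3: write(P1, v0, 148). refcount(pp0)=2>1 -> COPY to pp2. 3 ppages; refcounts: pp0:1 pp1:2 pp2:1
Op 4: write(P0, v1, 118). refcount(pp1)=2>1 -> COPY to pp3. 4 ppages; refcounts: pp0:1 pp1:1 pp2:1 pp3:1
Op 5: fork(P0) -> P2. 4 ppages; refcounts: pp0:2 pp1:1 pp2:1 pp3:2
Op 6: fork(P1) -> P3. 4 ppages; refcounts: pp0:2 pp1:2 pp2:2 pp3:2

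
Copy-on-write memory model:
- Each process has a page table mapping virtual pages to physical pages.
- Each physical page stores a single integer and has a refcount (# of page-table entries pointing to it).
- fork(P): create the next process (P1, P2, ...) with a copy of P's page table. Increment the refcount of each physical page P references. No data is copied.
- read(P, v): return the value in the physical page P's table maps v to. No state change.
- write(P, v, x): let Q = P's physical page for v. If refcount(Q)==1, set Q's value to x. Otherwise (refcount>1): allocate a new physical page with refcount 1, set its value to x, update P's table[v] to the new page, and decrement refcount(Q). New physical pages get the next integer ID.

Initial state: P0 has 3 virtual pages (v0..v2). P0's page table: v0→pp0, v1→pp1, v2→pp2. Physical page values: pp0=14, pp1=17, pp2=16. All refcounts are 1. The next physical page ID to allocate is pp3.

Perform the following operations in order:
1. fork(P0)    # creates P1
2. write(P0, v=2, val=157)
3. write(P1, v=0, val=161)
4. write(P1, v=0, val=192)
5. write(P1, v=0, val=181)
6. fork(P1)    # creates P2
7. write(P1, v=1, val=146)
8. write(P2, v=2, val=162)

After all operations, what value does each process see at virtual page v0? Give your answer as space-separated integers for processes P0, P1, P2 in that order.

Answer: 14 181 181

Derivation:
Op 1: fork(P0) -> P1. 3 ppages; refcounts: pp0:2 pp1:2 pp2:2
Op 2: write(P0, v2, 157). refcount(pp2)=2>1 -> COPY to pp3. 4 ppages; refcounts: pp0:2 pp1:2 pp2:1 pp3:1
Op 3: write(P1, v0, 161). refcount(pp0)=2>1 -> COPY to pp4. 5 ppages; refcounts: pp0:1 pp1:2 pp2:1 pp3:1 pp4:1
Op 4: write(P1, v0, 192). refcount(pp4)=1 -> write in place. 5 ppages; refcounts: pp0:1 pp1:2 pp2:1 pp3:1 pp4:1
Op 5: write(P1, v0, 181). refcount(pp4)=1 -> write in place. 5 ppages; refcounts: pp0:1 pp1:2 pp2:1 pp3:1 pp4:1
Op 6: fork(P1) -> P2. 5 ppages; refcounts: pp0:1 pp1:3 pp2:2 pp3:1 pp4:2
Op 7: write(P1, v1, 146). refcount(pp1)=3>1 -> COPY to pp5. 6 ppages; refcounts: pp0:1 pp1:2 pp2:2 pp3:1 pp4:2 pp5:1
Op 8: write(P2, v2, 162). refcount(pp2)=2>1 -> COPY to pp6. 7 ppages; refcounts: pp0:1 pp1:2 pp2:1 pp3:1 pp4:2 pp5:1 pp6:1
P0: v0 -> pp0 = 14
P1: v0 -> pp4 = 181
P2: v0 -> pp4 = 181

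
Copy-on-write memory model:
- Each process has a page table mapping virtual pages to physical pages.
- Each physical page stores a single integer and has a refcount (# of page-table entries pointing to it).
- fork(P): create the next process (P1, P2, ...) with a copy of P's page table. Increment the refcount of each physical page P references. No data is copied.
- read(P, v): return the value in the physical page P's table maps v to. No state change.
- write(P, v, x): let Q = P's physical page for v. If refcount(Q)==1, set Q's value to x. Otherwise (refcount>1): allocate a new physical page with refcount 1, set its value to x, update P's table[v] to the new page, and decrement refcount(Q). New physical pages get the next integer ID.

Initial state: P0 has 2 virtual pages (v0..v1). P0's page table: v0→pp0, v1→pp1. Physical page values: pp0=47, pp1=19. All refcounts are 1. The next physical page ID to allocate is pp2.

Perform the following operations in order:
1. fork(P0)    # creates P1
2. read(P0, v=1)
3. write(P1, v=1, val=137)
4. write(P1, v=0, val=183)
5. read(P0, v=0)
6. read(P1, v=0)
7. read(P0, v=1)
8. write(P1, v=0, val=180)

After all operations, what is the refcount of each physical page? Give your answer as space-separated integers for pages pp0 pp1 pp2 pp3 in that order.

Op 1: fork(P0) -> P1. 2 ppages; refcounts: pp0:2 pp1:2
Op 2: read(P0, v1) -> 19. No state change.
Op 3: write(P1, v1, 137). refcount(pp1)=2>1 -> COPY to pp2. 3 ppages; refcounts: pp0:2 pp1:1 pp2:1
Op 4: write(P1, v0, 183). refcount(pp0)=2>1 -> COPY to pp3. 4 ppages; refcounts: pp0:1 pp1:1 pp2:1 pp3:1
Op 5: read(P0, v0) -> 47. No state change.
Op 6: read(P1, v0) -> 183. No state change.
Op 7: read(P0, v1) -> 19. No state change.
Op 8: write(P1, v0, 180). refcount(pp3)=1 -> write in place. 4 ppages; refcounts: pp0:1 pp1:1 pp2:1 pp3:1

Answer: 1 1 1 1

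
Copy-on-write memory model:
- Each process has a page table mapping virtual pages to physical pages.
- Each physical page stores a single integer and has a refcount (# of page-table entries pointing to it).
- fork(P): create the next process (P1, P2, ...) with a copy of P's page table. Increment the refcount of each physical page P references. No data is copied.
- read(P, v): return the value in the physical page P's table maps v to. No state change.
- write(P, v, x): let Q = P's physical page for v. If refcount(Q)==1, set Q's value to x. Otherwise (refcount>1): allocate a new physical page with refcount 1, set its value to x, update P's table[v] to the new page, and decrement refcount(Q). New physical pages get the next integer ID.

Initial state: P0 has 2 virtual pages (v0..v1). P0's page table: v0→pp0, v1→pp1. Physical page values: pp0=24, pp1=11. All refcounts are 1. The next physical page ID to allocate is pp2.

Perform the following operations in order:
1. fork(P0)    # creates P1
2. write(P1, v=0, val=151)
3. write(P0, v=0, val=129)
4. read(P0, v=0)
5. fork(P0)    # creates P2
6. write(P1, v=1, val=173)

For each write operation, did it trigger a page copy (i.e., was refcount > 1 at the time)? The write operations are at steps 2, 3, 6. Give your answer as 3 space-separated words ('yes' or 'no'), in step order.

Op 1: fork(P0) -> P1. 2 ppages; refcounts: pp0:2 pp1:2
Op 2: write(P1, v0, 151). refcount(pp0)=2>1 -> COPY to pp2. 3 ppages; refcounts: pp0:1 pp1:2 pp2:1
Op 3: write(P0, v0, 129). refcount(pp0)=1 -> write in place. 3 ppages; refcounts: pp0:1 pp1:2 pp2:1
Op 4: read(P0, v0) -> 129. No state change.
Op 5: fork(P0) -> P2. 3 ppages; refcounts: pp0:2 pp1:3 pp2:1
Op 6: write(P1, v1, 173). refcount(pp1)=3>1 -> COPY to pp3. 4 ppages; refcounts: pp0:2 pp1:2 pp2:1 pp3:1

yes no yes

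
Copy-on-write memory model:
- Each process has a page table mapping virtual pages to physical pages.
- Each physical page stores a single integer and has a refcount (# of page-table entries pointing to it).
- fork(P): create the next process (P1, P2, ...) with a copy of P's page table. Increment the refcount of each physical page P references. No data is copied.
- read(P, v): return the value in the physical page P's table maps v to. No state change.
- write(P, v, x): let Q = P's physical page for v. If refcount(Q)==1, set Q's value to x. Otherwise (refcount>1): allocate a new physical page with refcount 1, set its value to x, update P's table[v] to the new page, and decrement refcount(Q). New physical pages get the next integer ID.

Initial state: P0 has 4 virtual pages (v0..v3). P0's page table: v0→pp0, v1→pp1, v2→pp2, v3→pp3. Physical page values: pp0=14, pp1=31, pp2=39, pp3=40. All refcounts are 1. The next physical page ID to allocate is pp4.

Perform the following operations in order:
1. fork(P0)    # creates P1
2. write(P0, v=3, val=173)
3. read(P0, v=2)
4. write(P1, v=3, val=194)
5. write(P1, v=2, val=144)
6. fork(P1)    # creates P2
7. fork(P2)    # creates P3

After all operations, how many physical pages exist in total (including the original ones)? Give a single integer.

Answer: 6

Derivation:
Op 1: fork(P0) -> P1. 4 ppages; refcounts: pp0:2 pp1:2 pp2:2 pp3:2
Op 2: write(P0, v3, 173). refcount(pp3)=2>1 -> COPY to pp4. 5 ppages; refcounts: pp0:2 pp1:2 pp2:2 pp3:1 pp4:1
Op 3: read(P0, v2) -> 39. No state change.
Op 4: write(P1, v3, 194). refcount(pp3)=1 -> write in place. 5 ppages; refcounts: pp0:2 pp1:2 pp2:2 pp3:1 pp4:1
Op 5: write(P1, v2, 144). refcount(pp2)=2>1 -> COPY to pp5. 6 ppages; refcounts: pp0:2 pp1:2 pp2:1 pp3:1 pp4:1 pp5:1
Op 6: fork(P1) -> P2. 6 ppages; refcounts: pp0:3 pp1:3 pp2:1 pp3:2 pp4:1 pp5:2
Op 7: fork(P2) -> P3. 6 ppages; refcounts: pp0:4 pp1:4 pp2:1 pp3:3 pp4:1 pp5:3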